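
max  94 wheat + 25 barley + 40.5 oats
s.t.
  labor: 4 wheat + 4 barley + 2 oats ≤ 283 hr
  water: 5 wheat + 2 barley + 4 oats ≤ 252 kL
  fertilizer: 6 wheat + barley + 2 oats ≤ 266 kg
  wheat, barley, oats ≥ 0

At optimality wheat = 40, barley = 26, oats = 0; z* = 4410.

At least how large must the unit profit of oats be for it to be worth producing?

50

Check each constraint at x*: labor 264/283 (slack 19); water 252/252 (tight); fertilizer 266/266 (tight).
By complementary slackness, y = 0 for the non-binding constraint.
Dual feasibility on the basic columns requires 5·y_water + 6·y_fertilizer = 94, 2·y_water + 1·y_fertilizer = 25.
This yields shadow prices y_water = 8, y_fertilizer = 9.
oats enters the basis when its profit ≥ yᵀa₃ = 8·4 + 9·2 = 50.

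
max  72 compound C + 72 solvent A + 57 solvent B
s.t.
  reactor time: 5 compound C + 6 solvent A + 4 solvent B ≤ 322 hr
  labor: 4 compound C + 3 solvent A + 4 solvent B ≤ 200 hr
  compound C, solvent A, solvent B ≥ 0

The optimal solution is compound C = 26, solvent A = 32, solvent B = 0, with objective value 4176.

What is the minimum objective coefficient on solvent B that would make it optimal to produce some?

64

At the optimum: reactor time uses 322 of 322 (binding); labor uses 200 of 200 (binding).
The binding rows give the dual system: 5·y_reactor time + 4·y_labor = 72 and 6·y_reactor time + 3·y_labor = 72.
Solving: y_reactor time = 8, y_labor = 8.
solvent B enters the basis when its profit ≥ yᵀa₃ = 8·4 + 8·4 = 64.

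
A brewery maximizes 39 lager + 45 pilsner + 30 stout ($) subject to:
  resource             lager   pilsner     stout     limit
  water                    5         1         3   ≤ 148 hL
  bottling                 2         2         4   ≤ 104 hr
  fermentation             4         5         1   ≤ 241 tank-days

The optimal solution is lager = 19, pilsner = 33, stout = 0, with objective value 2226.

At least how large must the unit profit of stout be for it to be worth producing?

36

Check each constraint at x*: water 128/148 (slack 20); bottling 104/104 (tight); fermentation 241/241 (tight).
By complementary slackness, y = 0 for the non-binding constraint.
The binding rows give the dual system: 2·y_bottling + 4·y_fermentation = 39 and 2·y_bottling + 5·y_fermentation = 45.
This yields shadow prices y_bottling = 7.5, y_fermentation = 6.
stout enters the basis when its profit ≥ yᵀa₃ = 7.5·4 + 6·1 = 36.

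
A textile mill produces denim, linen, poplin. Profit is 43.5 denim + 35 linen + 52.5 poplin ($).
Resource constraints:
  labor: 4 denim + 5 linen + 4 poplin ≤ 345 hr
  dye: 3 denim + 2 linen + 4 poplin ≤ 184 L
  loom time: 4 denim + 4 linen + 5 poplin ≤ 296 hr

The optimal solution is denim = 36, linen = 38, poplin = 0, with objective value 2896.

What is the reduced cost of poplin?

Check each constraint at x*: labor 334/345 (slack 11); dye 184/184 (tight); loom time 296/296 (tight).
Since labor is not tight, its dual is 0.
The binding rows give the dual system: 3·y_dye + 4·y_loom time = 43.5 and 2·y_dye + 4·y_loom time = 35.
Solving: y_dye = 8.5, y_loom time = 4.5.
Reduced cost of poplin: c₃ − yᵀa₃ = 52.5 − (8.5·4 + 4.5·5) = 52.5 − 56.5 = -4.

-4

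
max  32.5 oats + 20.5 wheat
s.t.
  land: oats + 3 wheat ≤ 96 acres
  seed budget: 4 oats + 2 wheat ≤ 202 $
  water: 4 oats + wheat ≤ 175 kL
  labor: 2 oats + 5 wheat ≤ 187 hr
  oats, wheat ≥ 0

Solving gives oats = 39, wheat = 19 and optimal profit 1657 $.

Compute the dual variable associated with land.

Check each constraint at x*: land 96/96 (tight); seed budget 194/202 (slack 8); water 175/175 (tight); labor 173/187 (slack 14).
By complementary slackness, y = 0 for the non-binding constraints.
From A_Bᵀ y = c: 1·y_land + 4·y_water = 32.5; 3·y_land + 1·y_water = 20.5.
Solving: y_land = 4.5, y_water = 7.
Shadow price of land = 4.5.

4.5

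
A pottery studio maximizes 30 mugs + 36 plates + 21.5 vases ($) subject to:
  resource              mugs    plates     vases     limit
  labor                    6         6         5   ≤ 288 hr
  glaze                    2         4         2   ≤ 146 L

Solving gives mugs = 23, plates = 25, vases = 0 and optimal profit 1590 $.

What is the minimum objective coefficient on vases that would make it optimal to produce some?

Both labor and glaze are binding at x*.
Dual feasibility on the basic columns requires 6·y_labor + 2·y_glaze = 30, 6·y_labor + 4·y_glaze = 36.
Solving: y_labor = 4, y_glaze = 3.
vases enters the basis when its profit ≥ yᵀa₃ = 4·5 + 3·2 = 26.

26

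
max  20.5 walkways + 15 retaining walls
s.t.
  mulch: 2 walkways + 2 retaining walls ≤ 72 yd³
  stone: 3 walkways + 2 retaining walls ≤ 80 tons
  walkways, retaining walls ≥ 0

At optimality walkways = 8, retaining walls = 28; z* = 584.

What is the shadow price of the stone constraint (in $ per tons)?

5.5

Both mulch and stone are binding at x*.
The binding rows give the dual system: 2·y_mulch + 3·y_stone = 20.5 and 2·y_mulch + 2·y_stone = 15.
Solving: y_mulch = 2, y_stone = 5.5.
Shadow price of stone = 5.5.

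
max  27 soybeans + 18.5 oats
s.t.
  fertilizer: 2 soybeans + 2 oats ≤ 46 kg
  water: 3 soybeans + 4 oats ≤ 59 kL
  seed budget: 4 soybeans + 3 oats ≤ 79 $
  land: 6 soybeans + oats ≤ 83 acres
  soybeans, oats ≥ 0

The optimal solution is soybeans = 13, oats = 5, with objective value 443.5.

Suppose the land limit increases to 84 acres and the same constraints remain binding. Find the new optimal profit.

446

Binding: water and land. Non-binding: fertilizer (10 unused), seed budget (12 unused).
Slack constraints have shadow price 0 (complementary slackness).
The binding rows give the dual system: 3·y_water + 6·y_land = 27 and 4·y_water + 1·y_land = 18.5.
Solving: y_water = 4, y_land = 2.5.
Δz = y_land·Δb = 2.5 × (1) = 2.5, so new z* = 443.5 + 2.5 = 446.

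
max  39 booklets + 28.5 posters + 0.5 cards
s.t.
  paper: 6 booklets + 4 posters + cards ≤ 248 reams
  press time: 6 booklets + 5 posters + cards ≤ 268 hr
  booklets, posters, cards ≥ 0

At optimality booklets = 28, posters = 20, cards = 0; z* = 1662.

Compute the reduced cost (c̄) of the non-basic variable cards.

-6

At the optimum: paper uses 248 of 248 (binding); press time uses 268 of 268 (binding).
Dual feasibility on the basic columns requires 6·y_paper + 6·y_press time = 39, 4·y_paper + 5·y_press time = 28.5.
This yields shadow prices y_paper = 4, y_press time = 2.5.
Reduced cost of cards: c₃ − yᵀa₃ = 0.5 − (4·1 + 2.5·1) = 0.5 − 6.5 = -6.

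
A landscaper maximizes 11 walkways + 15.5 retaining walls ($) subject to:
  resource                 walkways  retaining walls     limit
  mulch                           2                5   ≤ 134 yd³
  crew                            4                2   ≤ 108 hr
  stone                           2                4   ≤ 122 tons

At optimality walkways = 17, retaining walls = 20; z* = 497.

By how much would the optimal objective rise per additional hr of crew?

1.5

At the optimum: mulch uses 134 of 134 (binding); crew uses 108 of 108 (binding); stone uses 114 of 122 (slack = 8).
Since stone is not tight, its dual is 0.
From A_Bᵀ y = c: 2·y_mulch + 4·y_crew = 11; 5·y_mulch + 2·y_crew = 15.5.
→ y_mulch = 2.5 and y_crew = 1.5.
Shadow price of crew = 1.5.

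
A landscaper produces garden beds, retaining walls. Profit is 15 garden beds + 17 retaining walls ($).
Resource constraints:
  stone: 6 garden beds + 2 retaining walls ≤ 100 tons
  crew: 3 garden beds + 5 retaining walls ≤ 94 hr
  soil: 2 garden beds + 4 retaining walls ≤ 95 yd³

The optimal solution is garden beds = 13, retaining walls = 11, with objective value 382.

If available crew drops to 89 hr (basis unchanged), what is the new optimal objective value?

At the optimum: stone uses 100 of 100 (binding); crew uses 94 of 94 (binding); soil uses 70 of 95 (slack = 25).
By complementary slackness, y = 0 for the non-binding constraint.
Dual feasibility on the basic columns requires 6·y_stone + 3·y_crew = 15, 2·y_stone + 5·y_crew = 17.
→ y_stone = 1 and y_crew = 3.
Δz = y_crew·Δb = 3 × (-5) = -15, so new z* = 382 − 15 = 367.

367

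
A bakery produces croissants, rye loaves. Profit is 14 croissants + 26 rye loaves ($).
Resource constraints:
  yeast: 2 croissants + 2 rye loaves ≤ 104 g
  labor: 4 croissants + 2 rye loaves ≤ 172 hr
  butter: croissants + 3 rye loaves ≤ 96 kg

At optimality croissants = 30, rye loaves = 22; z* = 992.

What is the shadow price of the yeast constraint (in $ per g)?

At the optimum: yeast uses 104 of 104 (binding); labor uses 164 of 172 (slack = 8); butter uses 96 of 96 (binding).
Slack constraints have shadow price 0 (complementary slackness).
From A_Bᵀ y = c: 2·y_yeast + 1·y_butter = 14; 2·y_yeast + 3·y_butter = 26.
This yields shadow prices y_yeast = 4, y_butter = 6.
Shadow price of yeast = 4.

4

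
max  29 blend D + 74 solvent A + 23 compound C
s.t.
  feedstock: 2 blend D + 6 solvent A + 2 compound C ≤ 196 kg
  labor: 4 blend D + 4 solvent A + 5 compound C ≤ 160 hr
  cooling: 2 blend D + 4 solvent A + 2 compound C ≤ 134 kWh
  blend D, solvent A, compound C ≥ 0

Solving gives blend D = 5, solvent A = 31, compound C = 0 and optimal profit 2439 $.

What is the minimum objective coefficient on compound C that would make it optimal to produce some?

Binding: feedstock and cooling. Non-binding: labor (16 unused).
Slack constraints have shadow price 0 (complementary slackness).
From A_Bᵀ y = c: 2·y_feedstock + 2·y_cooling = 29; 6·y_feedstock + 4·y_cooling = 74.
→ y_feedstock = 8 and y_cooling = 6.5.
compound C enters the basis when its profit ≥ yᵀa₃ = 8·2 + 6.5·2 = 29.

29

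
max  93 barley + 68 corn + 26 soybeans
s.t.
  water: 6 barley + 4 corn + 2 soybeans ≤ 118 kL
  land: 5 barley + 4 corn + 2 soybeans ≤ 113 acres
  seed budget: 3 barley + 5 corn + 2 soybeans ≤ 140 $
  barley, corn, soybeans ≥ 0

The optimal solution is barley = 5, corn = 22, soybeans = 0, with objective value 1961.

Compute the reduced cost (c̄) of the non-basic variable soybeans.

Check each constraint at x*: water 118/118 (tight); land 113/113 (tight); seed budget 125/140 (slack 15).
By complementary slackness, y = 0 for the non-binding constraint.
The binding rows give the dual system: 6·y_water + 5·y_land = 93 and 4·y_water + 4·y_land = 68.
→ y_water = 8 and y_land = 9.
Reduced cost of soybeans: c₃ − yᵀa₃ = 26 − (8·2 + 9·2) = 26 − 34 = -8.

-8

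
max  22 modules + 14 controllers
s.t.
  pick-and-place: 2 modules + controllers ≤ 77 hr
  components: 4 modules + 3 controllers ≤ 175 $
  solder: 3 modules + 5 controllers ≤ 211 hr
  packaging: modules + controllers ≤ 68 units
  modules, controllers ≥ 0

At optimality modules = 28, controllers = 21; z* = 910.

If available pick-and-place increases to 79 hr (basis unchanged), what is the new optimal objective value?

Binding: pick-and-place and components. Non-binding: solder (22 unused), packaging (19 unused).
By complementary slackness, y = 0 for the non-binding constraints.
From A_Bᵀ y = c: 2·y_pick-and-place + 4·y_components = 22; 1·y_pick-and-place + 3·y_components = 14.
→ y_pick-and-place = 5 and y_components = 3.
Δz = y_pick-and-place·Δb = 5 × (2) = 10, so new z* = 910 + 10 = 920.

920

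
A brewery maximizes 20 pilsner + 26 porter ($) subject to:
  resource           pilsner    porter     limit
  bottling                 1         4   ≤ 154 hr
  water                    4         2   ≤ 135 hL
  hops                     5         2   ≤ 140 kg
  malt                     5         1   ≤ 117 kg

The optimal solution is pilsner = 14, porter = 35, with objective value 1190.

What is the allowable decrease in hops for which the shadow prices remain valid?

63

Binding constraints: bottling, hops. The basis is B = [[1,4],[5,2]] with det -18.
Per unit decrease in hops, x* moves by d = (-0.2222, 0.0556).
The basis stays optimal until pilsner reaches 0; allowable decrease = 63 kg.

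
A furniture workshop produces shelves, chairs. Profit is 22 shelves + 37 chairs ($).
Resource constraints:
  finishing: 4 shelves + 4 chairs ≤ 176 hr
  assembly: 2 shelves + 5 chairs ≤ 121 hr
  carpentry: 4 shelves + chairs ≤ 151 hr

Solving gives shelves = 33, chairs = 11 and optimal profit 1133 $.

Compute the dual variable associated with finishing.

3

Check each constraint at x*: finishing 176/176 (tight); assembly 121/121 (tight); carpentry 143/151 (slack 8).
Since carpentry is not tight, its dual is 0.
From A_Bᵀ y = c: 4·y_finishing + 2·y_assembly = 22; 4·y_finishing + 5·y_assembly = 37.
→ y_finishing = 3 and y_assembly = 5.
Shadow price of finishing = 3.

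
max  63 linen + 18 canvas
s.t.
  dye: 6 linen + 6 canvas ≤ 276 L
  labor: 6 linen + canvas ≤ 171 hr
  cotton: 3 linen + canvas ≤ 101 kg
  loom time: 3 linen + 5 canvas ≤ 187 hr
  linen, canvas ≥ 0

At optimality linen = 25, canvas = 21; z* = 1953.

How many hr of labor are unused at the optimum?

labor used = 6·25 + 1·21 = 171; slack = 171 − 171 = 0.

0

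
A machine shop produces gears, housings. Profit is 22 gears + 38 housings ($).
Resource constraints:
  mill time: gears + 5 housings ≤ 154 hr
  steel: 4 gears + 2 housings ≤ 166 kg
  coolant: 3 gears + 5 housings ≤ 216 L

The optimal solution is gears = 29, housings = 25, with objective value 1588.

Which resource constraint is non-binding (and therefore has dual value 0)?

coolant

mill time: 154/154 (binding)
steel: 166/166 (binding)
coolant: 212/216 (slack 4)
By complementary slackness, a constraint with positive slack has shadow price 0 → coolant.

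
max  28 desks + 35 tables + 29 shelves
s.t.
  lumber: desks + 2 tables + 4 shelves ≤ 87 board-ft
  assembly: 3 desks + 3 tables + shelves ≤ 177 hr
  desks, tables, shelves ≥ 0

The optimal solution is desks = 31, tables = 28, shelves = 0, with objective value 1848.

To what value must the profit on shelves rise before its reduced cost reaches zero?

At the optimum: lumber uses 87 of 87 (binding); assembly uses 177 of 177 (binding).
Dual feasibility on the basic columns requires 1·y_lumber + 3·y_assembly = 28, 2·y_lumber + 3·y_assembly = 35.
This yields shadow prices y_lumber = 7, y_assembly = 7.
shelves enters the basis when its profit ≥ yᵀa₃ = 7·4 + 7·1 = 35.

35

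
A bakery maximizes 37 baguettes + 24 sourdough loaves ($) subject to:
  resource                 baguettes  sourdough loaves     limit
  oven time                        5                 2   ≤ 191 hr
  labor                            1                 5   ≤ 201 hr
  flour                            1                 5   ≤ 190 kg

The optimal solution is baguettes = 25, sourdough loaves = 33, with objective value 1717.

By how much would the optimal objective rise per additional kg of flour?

2

Check each constraint at x*: oven time 191/191 (tight); labor 190/201 (slack 11); flour 190/190 (tight).
By complementary slackness, y = 0 for the non-binding constraint.
From A_Bᵀ y = c: 5·y_oven time + 1·y_flour = 37; 2·y_oven time + 5·y_flour = 24.
→ y_oven time = 7 and y_flour = 2.
Shadow price of flour = 2.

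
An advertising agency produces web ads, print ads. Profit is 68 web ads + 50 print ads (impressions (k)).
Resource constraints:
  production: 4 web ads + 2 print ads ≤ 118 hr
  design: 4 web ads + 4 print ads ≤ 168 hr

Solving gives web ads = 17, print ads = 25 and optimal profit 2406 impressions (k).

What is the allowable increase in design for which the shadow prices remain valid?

68

Binding constraints: production, design. The basis is B = [[4,2],[4,4]] with det 8.
Per unit increase in design, x* moves by d = (-0.25, 0.5).
The basis stays optimal until web ads reaches 0; allowable increase = 68 hr.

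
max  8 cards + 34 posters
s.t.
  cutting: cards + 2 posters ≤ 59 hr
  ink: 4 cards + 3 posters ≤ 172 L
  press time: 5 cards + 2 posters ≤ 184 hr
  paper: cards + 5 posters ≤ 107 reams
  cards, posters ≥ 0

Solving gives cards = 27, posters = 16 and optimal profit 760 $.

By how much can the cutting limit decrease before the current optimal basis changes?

16.2

Binding constraints: cutting, paper. The basis is B = [[1,2],[1,5]] with det 3.
Per unit decrease in cutting, x* moves by d = (-1.6667, 0.3333).
The basis stays optimal until cards reaches 0; allowable decrease = 16.2 hr.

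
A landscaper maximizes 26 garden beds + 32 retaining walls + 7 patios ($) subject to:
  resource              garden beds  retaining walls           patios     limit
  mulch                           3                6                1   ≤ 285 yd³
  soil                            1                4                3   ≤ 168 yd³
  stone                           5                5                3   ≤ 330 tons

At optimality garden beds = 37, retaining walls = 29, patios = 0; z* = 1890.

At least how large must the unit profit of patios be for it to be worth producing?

14

At the optimum: mulch uses 285 of 285 (binding); soil uses 153 of 168 (slack = 15); stone uses 330 of 330 (binding).
Since soil is not tight, its dual is 0.
From A_Bᵀ y = c: 3·y_mulch + 5·y_stone = 26; 6·y_mulch + 5·y_stone = 32.
This yields shadow prices y_mulch = 2, y_stone = 4.
patios enters the basis when its profit ≥ yᵀa₃ = 2·1 + 4·3 = 14.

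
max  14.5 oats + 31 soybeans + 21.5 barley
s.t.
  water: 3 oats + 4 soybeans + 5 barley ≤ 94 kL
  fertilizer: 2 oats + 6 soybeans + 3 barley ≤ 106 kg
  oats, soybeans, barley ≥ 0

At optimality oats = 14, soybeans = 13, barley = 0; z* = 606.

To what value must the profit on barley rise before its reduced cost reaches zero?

Both water and fertilizer are binding at x*.
The binding rows give the dual system: 3·y_water + 2·y_fertilizer = 14.5 and 4·y_water + 6·y_fertilizer = 31.
This yields shadow prices y_water = 2.5, y_fertilizer = 3.5.
barley enters the basis when its profit ≥ yᵀa₃ = 2.5·5 + 3.5·3 = 23.

23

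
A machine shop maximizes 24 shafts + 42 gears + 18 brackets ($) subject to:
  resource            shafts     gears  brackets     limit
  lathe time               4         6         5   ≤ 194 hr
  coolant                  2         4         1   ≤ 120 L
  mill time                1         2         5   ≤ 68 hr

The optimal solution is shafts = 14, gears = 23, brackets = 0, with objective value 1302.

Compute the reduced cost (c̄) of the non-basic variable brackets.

Check each constraint at x*: lathe time 194/194 (tight); coolant 120/120 (tight); mill time 60/68 (slack 8).
Since mill time is not tight, its dual is 0.
Dual feasibility on the basic columns requires 4·y_lathe time + 2·y_coolant = 24, 6·y_lathe time + 4·y_coolant = 42.
Solving: y_lathe time = 3, y_coolant = 6.
Reduced cost of brackets: c₃ − yᵀa₃ = 18 − (3·5 + 6·1) = 18 − 21 = -3.

-3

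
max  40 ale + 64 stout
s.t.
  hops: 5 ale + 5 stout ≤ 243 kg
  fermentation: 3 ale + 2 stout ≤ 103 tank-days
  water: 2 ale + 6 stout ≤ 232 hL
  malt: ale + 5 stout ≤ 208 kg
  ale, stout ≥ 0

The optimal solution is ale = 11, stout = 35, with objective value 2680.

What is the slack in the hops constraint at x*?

hops used = 5·11 + 5·35 = 230; slack = 243 − 230 = 13.

13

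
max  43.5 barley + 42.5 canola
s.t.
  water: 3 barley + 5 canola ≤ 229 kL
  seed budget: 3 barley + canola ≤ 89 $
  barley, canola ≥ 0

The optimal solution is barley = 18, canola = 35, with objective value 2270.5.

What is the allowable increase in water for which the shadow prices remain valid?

Binding constraints: water, seed budget. The basis is B = [[3,5],[3,1]] with det -12.
Per unit increase in water, x* moves by d = (-0.0833, 0.25).
The basis stays optimal until barley reaches 0; allowable increase = 216 kL.

216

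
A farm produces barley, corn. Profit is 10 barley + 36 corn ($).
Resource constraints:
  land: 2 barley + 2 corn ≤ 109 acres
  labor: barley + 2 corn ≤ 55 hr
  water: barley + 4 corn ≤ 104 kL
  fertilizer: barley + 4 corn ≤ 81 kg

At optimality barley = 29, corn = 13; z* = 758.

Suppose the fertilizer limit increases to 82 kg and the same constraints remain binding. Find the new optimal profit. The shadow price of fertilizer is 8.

766

Δb = 1, so new z* = 758 + (8)·(1) = 758 + 8 = 766.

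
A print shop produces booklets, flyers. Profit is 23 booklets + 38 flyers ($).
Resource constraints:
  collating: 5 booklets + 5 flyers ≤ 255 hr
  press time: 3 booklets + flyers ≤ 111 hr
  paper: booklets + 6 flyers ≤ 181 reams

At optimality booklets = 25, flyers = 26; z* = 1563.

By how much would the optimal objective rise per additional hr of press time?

At the optimum: collating uses 255 of 255 (binding); press time uses 101 of 111 (slack = 10); paper uses 181 of 181 (binding).
By complementary slackness, y = 0 for the non-binding constraint.
Dual feasibility on the basic columns requires 5·y_collating + 1·y_paper = 23, 5·y_collating + 6·y_paper = 38.
→ y_collating = 4 and y_paper = 3.
Shadow price of press time = 0.

0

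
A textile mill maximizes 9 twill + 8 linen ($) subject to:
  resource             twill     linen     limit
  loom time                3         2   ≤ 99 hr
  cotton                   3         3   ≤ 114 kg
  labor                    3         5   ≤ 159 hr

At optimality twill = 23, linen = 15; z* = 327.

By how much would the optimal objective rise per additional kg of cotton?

Binding: loom time and cotton. Non-binding: labor (15 unused).
Slack constraints have shadow price 0 (complementary slackness).
Dual feasibility on the basic columns requires 3·y_loom time + 3·y_cotton = 9, 2·y_loom time + 3·y_cotton = 8.
This yields shadow prices y_loom time = 1, y_cotton = 2.
Shadow price of cotton = 2.

2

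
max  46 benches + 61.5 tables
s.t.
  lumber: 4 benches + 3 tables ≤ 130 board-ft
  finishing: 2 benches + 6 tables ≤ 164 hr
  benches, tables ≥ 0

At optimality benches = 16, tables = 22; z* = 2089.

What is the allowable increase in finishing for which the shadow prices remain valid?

Binding constraints: lumber, finishing. The basis is B = [[4,3],[2,6]] with det 18.
Per unit increase in finishing, x* moves by d = (-0.1667, 0.2222).
The basis stays optimal until benches reaches 0; allowable increase = 96 hr.

96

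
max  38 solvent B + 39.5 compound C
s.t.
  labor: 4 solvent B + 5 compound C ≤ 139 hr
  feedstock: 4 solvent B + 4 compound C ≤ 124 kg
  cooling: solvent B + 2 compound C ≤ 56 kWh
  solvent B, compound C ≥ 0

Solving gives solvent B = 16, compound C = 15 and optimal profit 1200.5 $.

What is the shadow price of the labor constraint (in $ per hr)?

1.5

At the optimum: labor uses 139 of 139 (binding); feedstock uses 124 of 124 (binding); cooling uses 46 of 56 (slack = 10).
Slack constraints have shadow price 0 (complementary slackness).
The binding rows give the dual system: 4·y_labor + 4·y_feedstock = 38 and 5·y_labor + 4·y_feedstock = 39.5.
Solving: y_labor = 1.5, y_feedstock = 8.
Shadow price of labor = 1.5.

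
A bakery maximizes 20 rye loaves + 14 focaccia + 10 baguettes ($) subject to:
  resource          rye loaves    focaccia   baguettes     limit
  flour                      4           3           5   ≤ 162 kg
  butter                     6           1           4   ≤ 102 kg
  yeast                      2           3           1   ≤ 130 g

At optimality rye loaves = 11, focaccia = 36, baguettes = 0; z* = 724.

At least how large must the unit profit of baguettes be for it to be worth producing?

12

Binding: butter and yeast. Non-binding: flour (10 unused).
By complementary slackness, y = 0 for the non-binding constraint.
From A_Bᵀ y = c: 6·y_butter + 2·y_yeast = 20; 1·y_butter + 3·y_yeast = 14.
This yields shadow prices y_butter = 2, y_yeast = 4.
baguettes enters the basis when its profit ≥ yᵀa₃ = 2·4 + 4·1 = 12.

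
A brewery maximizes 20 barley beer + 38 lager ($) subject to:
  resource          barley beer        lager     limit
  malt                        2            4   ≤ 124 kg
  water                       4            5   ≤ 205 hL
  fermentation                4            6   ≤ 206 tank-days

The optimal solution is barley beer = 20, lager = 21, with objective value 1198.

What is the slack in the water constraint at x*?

20

water used = 4·20 + 5·21 = 185; slack = 205 − 185 = 20.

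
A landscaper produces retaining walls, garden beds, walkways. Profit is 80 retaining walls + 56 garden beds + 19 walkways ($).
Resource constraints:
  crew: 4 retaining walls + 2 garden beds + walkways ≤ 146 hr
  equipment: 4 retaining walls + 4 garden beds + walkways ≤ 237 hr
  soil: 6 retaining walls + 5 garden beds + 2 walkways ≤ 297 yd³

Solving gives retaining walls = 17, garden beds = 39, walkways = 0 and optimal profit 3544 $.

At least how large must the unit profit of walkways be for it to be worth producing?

Binding: crew and soil. Non-binding: equipment (13 unused).
By complementary slackness, y = 0 for the non-binding constraint.
Dual feasibility on the basic columns requires 4·y_crew + 6·y_soil = 80, 2·y_crew + 5·y_soil = 56.
→ y_crew = 8 and y_soil = 8.
walkways enters the basis when its profit ≥ yᵀa₃ = 8·1 + 8·2 = 24.

24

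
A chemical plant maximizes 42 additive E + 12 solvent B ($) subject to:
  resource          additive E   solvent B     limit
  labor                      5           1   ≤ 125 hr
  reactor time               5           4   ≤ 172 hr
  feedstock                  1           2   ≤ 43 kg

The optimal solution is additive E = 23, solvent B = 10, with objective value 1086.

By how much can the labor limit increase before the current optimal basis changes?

Binding constraints: labor, feedstock. The basis is B = [[5,1],[1,2]] with det 9.
Per unit increase in labor, x* moves by d = (0.2222, -0.1111).
The basis stays optimal until reactor time becomes binding; allowable increase = 25.5 hr.

25.5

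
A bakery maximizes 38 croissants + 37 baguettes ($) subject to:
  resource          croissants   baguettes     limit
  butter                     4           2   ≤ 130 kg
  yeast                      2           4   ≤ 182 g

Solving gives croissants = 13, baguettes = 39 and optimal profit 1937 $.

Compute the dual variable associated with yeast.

Both butter and yeast are binding at x*.
Dual feasibility on the basic columns requires 4·y_butter + 2·y_yeast = 38, 2·y_butter + 4·y_yeast = 37.
→ y_butter = 6.5 and y_yeast = 6.
Shadow price of yeast = 6.

6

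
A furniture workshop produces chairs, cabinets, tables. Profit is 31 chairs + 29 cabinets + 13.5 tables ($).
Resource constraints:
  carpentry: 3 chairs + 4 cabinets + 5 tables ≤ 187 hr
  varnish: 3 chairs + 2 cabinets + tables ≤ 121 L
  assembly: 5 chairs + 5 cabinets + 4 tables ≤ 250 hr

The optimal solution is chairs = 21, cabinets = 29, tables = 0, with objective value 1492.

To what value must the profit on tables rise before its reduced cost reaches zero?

At the optimum: carpentry uses 179 of 187 (slack = 8); varnish uses 121 of 121 (binding); assembly uses 250 of 250 (binding).
By complementary slackness, y = 0 for the non-binding constraint.
The binding rows give the dual system: 3·y_varnish + 5·y_assembly = 31 and 2·y_varnish + 5·y_assembly = 29.
→ y_varnish = 2 and y_assembly = 5.
tables enters the basis when its profit ≥ yᵀa₃ = 2·1 + 5·4 = 22.

22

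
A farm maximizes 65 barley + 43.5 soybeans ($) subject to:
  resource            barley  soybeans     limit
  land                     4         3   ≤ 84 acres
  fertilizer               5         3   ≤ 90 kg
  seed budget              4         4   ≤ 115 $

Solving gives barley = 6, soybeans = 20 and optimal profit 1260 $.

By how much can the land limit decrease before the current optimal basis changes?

12

Binding constraints: land, fertilizer. The basis is B = [[4,3],[5,3]] with det -3.
Per unit decrease in land, x* moves by d = (1, -1.6667).
The basis stays optimal until soybeans reaches 0; allowable decrease = 12 acres.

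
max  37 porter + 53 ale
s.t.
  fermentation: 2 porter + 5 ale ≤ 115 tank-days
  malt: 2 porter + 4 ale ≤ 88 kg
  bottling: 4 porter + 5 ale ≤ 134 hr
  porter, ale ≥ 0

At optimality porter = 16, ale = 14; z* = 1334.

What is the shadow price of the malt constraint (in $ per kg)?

At the optimum: fermentation uses 102 of 115 (slack = 13); malt uses 88 of 88 (binding); bottling uses 134 of 134 (binding).
By complementary slackness, y = 0 for the non-binding constraint.
Dual feasibility on the basic columns requires 2·y_malt + 4·y_bottling = 37, 4·y_malt + 5·y_bottling = 53.
This yields shadow prices y_malt = 4.5, y_bottling = 7.
Shadow price of malt = 4.5.

4.5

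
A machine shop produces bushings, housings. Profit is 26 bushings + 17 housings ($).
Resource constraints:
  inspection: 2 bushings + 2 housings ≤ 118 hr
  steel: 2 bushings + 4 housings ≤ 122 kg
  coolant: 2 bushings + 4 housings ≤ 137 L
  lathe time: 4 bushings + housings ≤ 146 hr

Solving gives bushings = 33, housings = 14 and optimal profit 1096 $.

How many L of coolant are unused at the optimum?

15

coolant used = 2·33 + 4·14 = 122; slack = 137 − 122 = 15.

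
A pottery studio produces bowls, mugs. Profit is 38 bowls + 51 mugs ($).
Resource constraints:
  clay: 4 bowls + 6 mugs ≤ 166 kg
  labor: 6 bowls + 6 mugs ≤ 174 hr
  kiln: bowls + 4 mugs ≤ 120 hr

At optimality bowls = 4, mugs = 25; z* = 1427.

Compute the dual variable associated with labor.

Binding: clay and labor. Non-binding: kiln (16 unused).
Since kiln is not tight, its dual is 0.
From A_Bᵀ y = c: 4·y_clay + 6·y_labor = 38; 6·y_clay + 6·y_labor = 51.
Solving: y_clay = 6.5, y_labor = 2.
Shadow price of labor = 2.

2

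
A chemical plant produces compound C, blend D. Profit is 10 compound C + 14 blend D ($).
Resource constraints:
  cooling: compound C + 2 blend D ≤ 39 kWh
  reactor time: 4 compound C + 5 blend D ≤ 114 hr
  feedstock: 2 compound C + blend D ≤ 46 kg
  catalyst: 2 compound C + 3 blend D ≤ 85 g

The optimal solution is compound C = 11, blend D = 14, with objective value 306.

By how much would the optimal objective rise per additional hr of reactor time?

2

At the optimum: cooling uses 39 of 39 (binding); reactor time uses 114 of 114 (binding); feedstock uses 36 of 46 (slack = 10); catalyst uses 64 of 85 (slack = 21).
Slack constraints have shadow price 0 (complementary slackness).
Dual feasibility on the basic columns requires 1·y_cooling + 4·y_reactor time = 10, 2·y_cooling + 5·y_reactor time = 14.
This yields shadow prices y_cooling = 2, y_reactor time = 2.
Shadow price of reactor time = 2.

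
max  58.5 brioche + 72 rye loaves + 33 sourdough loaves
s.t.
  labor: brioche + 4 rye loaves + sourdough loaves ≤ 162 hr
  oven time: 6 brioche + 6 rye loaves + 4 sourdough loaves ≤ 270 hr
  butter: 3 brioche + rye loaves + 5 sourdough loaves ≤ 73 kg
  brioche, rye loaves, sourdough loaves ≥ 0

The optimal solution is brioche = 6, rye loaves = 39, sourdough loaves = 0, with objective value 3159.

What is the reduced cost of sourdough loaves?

Check each constraint at x*: labor 162/162 (tight); oven time 270/270 (tight); butter 57/73 (slack 16).
Slack constraints have shadow price 0 (complementary slackness).
From A_Bᵀ y = c: 1·y_labor + 6·y_oven time = 58.5; 4·y_labor + 6·y_oven time = 72.
This yields shadow prices y_labor = 4.5, y_oven time = 9.
Reduced cost of sourdough loaves: c₃ − yᵀa₃ = 33 − (4.5·1 + 9·4) = 33 − 40.5 = -7.5.

-7.5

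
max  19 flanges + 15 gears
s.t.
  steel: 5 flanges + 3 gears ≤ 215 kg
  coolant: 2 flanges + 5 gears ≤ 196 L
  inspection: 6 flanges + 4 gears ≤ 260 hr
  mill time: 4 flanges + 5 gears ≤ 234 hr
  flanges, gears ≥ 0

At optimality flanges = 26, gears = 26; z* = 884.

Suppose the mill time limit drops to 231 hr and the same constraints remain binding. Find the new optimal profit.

At the optimum: steel uses 208 of 215 (slack = 7); coolant uses 182 of 196 (slack = 14); inspection uses 260 of 260 (binding); mill time uses 234 of 234 (binding).
By complementary slackness, y = 0 for the non-binding constraints.
The binding rows give the dual system: 6·y_inspection + 4·y_mill time = 19 and 4·y_inspection + 5·y_mill time = 15.
Solving: y_inspection = 2.5, y_mill time = 1.
Δz = y_mill time·Δb = 1 × (-3) = -3, so new z* = 884 − 3 = 881.

881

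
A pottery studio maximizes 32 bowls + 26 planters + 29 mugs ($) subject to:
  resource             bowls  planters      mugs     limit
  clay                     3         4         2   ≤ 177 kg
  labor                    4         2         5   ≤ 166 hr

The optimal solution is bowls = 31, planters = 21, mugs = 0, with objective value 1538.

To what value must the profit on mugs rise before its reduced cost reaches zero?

Both clay and labor are binding at x*.
From A_Bᵀ y = c: 3·y_clay + 4·y_labor = 32; 4·y_clay + 2·y_labor = 26.
This yields shadow prices y_clay = 4, y_labor = 5.
mugs enters the basis when its profit ≥ yᵀa₃ = 4·2 + 5·5 = 33.

33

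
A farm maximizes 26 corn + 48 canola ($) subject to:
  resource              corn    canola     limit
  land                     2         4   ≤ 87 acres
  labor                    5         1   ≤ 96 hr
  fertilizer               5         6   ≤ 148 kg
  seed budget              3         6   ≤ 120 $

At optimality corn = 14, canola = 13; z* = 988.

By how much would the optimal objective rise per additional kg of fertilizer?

Check each constraint at x*: land 80/87 (slack 7); labor 83/96 (slack 13); fertilizer 148/148 (tight); seed budget 120/120 (tight).
Slack constraints have shadow price 0 (complementary slackness).
Dual feasibility on the basic columns requires 5·y_fertilizer + 3·y_seed budget = 26, 6·y_fertilizer + 6·y_seed budget = 48.
This yields shadow prices y_fertilizer = 1, y_seed budget = 7.
Shadow price of fertilizer = 1.

1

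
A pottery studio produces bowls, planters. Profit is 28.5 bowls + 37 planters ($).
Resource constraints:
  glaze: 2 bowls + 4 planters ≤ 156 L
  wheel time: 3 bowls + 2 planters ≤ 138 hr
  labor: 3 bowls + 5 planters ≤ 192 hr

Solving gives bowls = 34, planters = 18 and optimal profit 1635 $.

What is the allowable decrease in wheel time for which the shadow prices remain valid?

61.2

Binding constraints: wheel time, labor. The basis is B = [[3,2],[3,5]] with det 9.
Per unit decrease in wheel time, x* moves by d = (-0.5556, 0.3333).
The basis stays optimal until bowls reaches 0; allowable decrease = 61.2 hr.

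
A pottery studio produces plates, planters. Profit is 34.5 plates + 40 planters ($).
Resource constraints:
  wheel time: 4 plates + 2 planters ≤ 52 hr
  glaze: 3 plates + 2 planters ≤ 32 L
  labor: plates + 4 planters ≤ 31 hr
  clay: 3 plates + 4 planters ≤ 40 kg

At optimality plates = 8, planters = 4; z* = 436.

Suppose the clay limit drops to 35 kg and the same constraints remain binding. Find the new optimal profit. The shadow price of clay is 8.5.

393.5

Δb = -5, so new z* = 436 + (8.5)·(-5) = 436 − 42.5 = 393.5.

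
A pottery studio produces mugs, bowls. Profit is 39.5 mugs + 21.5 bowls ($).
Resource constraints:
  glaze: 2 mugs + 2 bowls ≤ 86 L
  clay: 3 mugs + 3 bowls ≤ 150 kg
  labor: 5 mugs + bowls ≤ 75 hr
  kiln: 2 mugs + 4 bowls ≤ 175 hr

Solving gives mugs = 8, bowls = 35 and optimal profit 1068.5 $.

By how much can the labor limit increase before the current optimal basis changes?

140

Binding constraints: glaze, labor. The basis is B = [[2,2],[5,1]] with det -8.
Per unit increase in labor, x* moves by d = (0.25, -0.25).
The basis stays optimal until bowls reaches 0; allowable increase = 140 hr.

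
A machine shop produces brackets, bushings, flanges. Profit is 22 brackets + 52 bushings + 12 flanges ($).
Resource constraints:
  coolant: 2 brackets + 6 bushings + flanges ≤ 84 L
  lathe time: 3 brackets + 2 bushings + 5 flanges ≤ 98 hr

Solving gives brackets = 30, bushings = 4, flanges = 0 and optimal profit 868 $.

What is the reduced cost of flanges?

-6

Check each constraint at x*: coolant 84/84 (tight); lathe time 98/98 (tight).
The binding rows give the dual system: 2·y_coolant + 3·y_lathe time = 22 and 6·y_coolant + 2·y_lathe time = 52.
This yields shadow prices y_coolant = 8, y_lathe time = 2.
Reduced cost of flanges: c₃ − yᵀa₃ = 12 − (8·1 + 2·5) = 12 − 18 = -6.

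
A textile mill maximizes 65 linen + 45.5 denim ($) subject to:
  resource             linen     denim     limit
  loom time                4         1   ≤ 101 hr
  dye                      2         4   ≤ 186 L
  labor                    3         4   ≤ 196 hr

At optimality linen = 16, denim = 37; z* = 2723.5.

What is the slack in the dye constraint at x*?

6

dye used = 2·16 + 4·37 = 180; slack = 186 − 180 = 6.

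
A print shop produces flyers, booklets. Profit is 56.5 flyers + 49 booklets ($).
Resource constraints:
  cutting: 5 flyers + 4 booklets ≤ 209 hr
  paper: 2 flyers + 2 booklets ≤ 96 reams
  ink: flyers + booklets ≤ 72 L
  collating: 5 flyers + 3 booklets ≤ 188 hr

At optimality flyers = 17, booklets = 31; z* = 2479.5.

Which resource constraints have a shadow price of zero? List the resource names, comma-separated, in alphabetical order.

cutting: 209/209 (binding)
paper: 96/96 (binding)
ink: 48/72 (slack 24)
collating: 178/188 (slack 10)
By complementary slackness, a constraint with positive slack has shadow price 0 → collating, ink.

collating, ink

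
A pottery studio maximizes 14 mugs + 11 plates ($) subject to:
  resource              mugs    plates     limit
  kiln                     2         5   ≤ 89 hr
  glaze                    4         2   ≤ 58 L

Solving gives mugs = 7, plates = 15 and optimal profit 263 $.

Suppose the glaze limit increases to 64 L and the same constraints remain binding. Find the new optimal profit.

281

Check each constraint at x*: kiln 89/89 (tight); glaze 58/58 (tight).
The binding rows give the dual system: 2·y_kiln + 4·y_glaze = 14 and 5·y_kiln + 2·y_glaze = 11.
Solving: y_kiln = 1, y_glaze = 3.
Δz = y_glaze·Δb = 3 × (6) = 18, so new z* = 263 + 18 = 281.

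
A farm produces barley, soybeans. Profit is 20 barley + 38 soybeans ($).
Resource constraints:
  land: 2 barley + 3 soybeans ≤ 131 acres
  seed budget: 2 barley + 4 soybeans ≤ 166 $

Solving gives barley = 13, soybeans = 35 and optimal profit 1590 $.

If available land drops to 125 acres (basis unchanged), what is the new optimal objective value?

1578

Both land and seed budget are binding at x*.
Dual feasibility on the basic columns requires 2·y_land + 2·y_seed budget = 20, 3·y_land + 4·y_seed budget = 38.
This yields shadow prices y_land = 2, y_seed budget = 8.
Δz = y_land·Δb = 2 × (-6) = -12, so new z* = 1590 − 12 = 1578.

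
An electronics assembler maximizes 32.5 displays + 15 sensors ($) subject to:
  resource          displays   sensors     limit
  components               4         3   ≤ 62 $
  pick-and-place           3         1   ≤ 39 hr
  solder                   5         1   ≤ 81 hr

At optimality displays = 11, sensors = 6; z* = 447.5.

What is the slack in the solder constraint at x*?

solder used = 5·11 + 1·6 = 61; slack = 81 − 61 = 20.

20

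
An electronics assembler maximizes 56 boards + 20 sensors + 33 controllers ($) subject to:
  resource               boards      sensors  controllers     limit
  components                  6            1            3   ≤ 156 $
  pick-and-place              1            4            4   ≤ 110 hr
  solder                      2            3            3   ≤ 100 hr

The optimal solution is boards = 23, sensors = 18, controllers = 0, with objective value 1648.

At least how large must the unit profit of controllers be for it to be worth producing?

At the optimum: components uses 156 of 156 (binding); pick-and-place uses 95 of 110 (slack = 15); solder uses 100 of 100 (binding).
By complementary slackness, y = 0 for the non-binding constraint.
The binding rows give the dual system: 6·y_components + 2·y_solder = 56 and 1·y_components + 3·y_solder = 20.
Solving: y_components = 8, y_solder = 4.
controllers enters the basis when its profit ≥ yᵀa₃ = 8·3 + 4·3 = 36.

36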